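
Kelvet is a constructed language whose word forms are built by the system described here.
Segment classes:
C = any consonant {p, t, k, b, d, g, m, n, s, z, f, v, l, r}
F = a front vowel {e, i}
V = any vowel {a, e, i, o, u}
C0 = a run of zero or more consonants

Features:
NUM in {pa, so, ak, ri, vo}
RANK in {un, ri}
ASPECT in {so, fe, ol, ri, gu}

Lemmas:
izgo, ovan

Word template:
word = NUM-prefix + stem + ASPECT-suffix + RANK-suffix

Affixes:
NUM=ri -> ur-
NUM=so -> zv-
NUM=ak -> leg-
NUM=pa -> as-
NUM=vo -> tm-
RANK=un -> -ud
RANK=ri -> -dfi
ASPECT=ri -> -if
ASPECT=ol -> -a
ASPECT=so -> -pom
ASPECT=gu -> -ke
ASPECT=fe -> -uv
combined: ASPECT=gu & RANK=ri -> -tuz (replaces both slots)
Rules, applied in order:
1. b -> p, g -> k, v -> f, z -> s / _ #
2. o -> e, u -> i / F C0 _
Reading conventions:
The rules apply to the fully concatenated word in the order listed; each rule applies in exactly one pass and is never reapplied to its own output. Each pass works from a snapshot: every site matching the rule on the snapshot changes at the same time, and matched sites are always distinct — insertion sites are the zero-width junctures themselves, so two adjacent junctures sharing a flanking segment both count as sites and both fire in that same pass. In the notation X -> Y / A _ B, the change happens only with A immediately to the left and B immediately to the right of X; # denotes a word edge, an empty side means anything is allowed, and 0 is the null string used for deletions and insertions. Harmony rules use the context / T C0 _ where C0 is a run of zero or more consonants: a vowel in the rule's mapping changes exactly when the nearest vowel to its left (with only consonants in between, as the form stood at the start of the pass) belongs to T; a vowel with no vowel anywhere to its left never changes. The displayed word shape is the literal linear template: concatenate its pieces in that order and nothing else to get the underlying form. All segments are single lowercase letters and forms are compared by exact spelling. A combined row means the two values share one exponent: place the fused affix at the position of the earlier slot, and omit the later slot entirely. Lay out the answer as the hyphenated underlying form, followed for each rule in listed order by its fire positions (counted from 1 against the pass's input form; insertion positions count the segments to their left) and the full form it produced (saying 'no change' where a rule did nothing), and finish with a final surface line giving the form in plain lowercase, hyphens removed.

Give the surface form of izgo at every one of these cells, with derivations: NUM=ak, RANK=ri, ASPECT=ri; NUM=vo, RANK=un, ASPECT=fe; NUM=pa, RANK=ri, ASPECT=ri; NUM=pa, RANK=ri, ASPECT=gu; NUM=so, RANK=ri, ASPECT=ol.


cell NUM=ak, RANK=ri, ASPECT=ri:
underlying: leg-izgo-if-dfi
1. b -> p, g -> k, v -> f, z -> s / _ #: no change
2. o -> e, u -> i / F C0 _: fires at position(s) 7: legizgeifdfi
surface: legizgeifdfi

cell NUM=vo, RANK=un, ASPECT=fe:
underlying: tm-izgo-uv-ud
1. b -> p, g -> k, v -> f, z -> s / _ #: no change
2. o -> e, u -> i / F C0 _: fires at position(s) 6: tmizgeuvud
surface: tmizgeuvud

cell NUM=pa, RANK=ri, ASPECT=ri:
underlying: as-izgo-if-dfi
1. b -> p, g -> k, v -> f, z -> s / _ #: no change
2. o -> e, u -> i / F C0 _: fires at position(s) 6: asizgeifdfi
surface: asizgeifdfi

cell NUM=pa, RANK=ri, ASPECT=gu:
underlying: as-izgo-tuz
1. b -> p, g -> k, v -> f, z -> s / _ #: fires at position(s) 9: asizgotus
2. o -> e, u -> i / F C0 _: fires at position(s) 6: asizgetus
surface: asizgetus

cell NUM=so, RANK=ri, ASPECT=ol:
underlying: zv-izgo-a-dfi
1. b -> p, g -> k, v -> f, z -> s / _ #: no change
2. o -> e, u -> i / F C0 _: fires at position(s) 6: zvizgeadfi
surface: zvizgeadfi


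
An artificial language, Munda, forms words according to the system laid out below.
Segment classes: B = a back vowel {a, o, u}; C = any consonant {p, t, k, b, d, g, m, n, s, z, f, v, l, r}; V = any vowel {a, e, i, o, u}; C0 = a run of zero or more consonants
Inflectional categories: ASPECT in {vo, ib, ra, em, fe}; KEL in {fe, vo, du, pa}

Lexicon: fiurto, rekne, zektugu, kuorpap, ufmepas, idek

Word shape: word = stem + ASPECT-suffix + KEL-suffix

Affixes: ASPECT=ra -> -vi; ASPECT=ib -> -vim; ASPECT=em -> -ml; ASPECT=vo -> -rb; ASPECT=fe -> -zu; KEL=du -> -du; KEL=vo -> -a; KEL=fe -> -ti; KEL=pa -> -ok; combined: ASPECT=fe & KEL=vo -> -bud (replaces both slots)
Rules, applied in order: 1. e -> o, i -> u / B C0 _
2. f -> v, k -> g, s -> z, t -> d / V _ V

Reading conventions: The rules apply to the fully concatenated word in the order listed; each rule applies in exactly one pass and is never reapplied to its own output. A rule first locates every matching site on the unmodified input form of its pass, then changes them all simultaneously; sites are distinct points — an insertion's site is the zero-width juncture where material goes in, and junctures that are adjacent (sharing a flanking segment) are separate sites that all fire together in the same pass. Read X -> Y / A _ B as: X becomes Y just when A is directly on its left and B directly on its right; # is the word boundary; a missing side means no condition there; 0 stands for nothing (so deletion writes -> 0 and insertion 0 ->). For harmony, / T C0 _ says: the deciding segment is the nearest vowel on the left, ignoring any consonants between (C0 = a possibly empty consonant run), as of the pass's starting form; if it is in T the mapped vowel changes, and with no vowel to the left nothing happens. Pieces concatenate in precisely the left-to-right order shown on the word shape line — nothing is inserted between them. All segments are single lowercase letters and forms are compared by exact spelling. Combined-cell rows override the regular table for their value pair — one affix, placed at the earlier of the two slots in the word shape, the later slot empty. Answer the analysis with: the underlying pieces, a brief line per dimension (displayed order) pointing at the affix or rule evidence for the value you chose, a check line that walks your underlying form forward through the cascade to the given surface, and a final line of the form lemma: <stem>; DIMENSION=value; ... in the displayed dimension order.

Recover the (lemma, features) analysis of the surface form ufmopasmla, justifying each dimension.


underlying: ufmepas-ml-a
ASPECT=em - signalled by the affix -ml
KEL=vo - signalled by the affix -a
check: ufmepasmla -> ufmopasmla -> ufmopasmla
lemma: ufmepas; ASPECT=em; KEL=vo


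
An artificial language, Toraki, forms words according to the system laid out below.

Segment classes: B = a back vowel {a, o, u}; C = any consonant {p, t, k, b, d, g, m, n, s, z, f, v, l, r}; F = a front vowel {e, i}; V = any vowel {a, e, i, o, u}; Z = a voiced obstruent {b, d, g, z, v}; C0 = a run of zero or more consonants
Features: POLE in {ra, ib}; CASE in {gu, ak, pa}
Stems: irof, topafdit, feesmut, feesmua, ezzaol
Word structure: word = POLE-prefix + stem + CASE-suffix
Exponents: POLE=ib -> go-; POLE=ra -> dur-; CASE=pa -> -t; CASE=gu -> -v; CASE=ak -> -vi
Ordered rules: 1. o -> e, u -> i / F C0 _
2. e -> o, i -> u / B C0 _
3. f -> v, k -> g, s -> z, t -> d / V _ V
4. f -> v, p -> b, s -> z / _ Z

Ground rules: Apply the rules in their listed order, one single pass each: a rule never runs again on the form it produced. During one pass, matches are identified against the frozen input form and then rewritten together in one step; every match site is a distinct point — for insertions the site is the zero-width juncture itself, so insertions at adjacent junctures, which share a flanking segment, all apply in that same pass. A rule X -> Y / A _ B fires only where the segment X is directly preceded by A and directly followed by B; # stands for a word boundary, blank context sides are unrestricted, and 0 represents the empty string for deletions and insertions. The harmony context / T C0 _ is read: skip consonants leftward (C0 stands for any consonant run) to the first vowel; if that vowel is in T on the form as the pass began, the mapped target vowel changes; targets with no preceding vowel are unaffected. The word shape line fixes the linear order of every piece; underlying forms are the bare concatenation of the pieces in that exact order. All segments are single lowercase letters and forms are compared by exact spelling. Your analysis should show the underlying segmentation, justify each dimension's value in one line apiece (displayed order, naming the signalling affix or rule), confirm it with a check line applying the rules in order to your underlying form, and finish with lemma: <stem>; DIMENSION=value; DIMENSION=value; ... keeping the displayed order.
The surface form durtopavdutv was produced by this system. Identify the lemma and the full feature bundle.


underlying: dur-topafdit-v
POLE=ra - signalled by the affix dur-
CASE=gu - signalled by the affix -v
check: durtopafditv -> durtopafditv -> durtopafdutv -> durtopafdutv -> durtopavdutv
lemma: topafdit; POLE=ra; CASE=gu


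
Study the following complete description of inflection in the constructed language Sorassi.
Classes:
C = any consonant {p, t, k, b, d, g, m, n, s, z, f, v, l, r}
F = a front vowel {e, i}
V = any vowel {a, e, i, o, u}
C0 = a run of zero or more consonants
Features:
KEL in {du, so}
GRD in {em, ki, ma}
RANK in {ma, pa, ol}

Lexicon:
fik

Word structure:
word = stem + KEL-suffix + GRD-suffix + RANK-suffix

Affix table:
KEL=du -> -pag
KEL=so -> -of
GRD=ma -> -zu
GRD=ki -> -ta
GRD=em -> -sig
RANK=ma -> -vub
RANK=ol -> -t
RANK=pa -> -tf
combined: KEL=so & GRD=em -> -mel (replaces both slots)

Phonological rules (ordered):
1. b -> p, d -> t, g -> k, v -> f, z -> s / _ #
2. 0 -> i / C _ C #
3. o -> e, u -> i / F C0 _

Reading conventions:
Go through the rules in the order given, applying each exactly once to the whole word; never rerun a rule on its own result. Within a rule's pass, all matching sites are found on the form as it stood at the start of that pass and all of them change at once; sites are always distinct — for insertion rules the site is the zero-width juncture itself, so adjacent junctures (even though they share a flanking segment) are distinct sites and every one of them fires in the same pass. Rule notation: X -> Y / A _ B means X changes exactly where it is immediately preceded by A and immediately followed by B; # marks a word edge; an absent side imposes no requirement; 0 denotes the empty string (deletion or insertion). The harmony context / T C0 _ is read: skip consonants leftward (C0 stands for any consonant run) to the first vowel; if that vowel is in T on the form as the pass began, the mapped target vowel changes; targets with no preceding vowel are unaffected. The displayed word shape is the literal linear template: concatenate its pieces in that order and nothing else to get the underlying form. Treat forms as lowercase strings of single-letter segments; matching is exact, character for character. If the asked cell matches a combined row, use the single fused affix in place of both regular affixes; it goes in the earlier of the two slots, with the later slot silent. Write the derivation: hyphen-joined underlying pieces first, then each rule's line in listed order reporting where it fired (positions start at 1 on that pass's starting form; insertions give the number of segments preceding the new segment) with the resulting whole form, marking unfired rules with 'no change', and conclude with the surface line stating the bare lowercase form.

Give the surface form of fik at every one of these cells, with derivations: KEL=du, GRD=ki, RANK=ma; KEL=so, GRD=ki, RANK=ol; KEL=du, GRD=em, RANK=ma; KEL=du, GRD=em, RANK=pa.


cell KEL=du, GRD=ki, RANK=ma:
underlying: fik-pag-ta-vub
1. b -> p, d -> t, g -> k, v -> f, z -> s / _ #: fires at position(s) 11: fikpagtavup
2. 0 -> i / C _ C #: no change
3. o -> e, u -> i / F C0 _: no change
surface: fikpagtavup

cell KEL=so, GRD=ki, RANK=ol:
underlying: fik-of-ta-t
1. b -> p, d -> t, g -> k, v -> f, z -> s / _ #: no change
2. 0 -> i / C _ C #: no change
3. o -> e, u -> i / F C0 _: fires at position(s) 4: fikeftat
surface: fikeftat

cell KEL=du, GRD=em, RANK=ma:
underlying: fik-pag-sig-vub
1. b -> p, d -> t, g -> k, v -> f, z -> s / _ #: fires at position(s) 12: fikpagsigvup
2. 0 -> i / C _ C #: no change
3. o -> e, u -> i / F C0 _: fires at position(s) 11: fikpagsigvip
surface: fikpagsigvip

cell KEL=du, GRD=em, RANK=pa:
underlying: fik-pag-sig-tf
1. b -> p, d -> t, g -> k, v -> f, z -> s / _ #: no change
2. 0 -> i / C _ C #: inserts after position(s) 10: fikpagsigtif
3. o -> e, u -> i / F C0 _: no change
surface: fikpagsigtif


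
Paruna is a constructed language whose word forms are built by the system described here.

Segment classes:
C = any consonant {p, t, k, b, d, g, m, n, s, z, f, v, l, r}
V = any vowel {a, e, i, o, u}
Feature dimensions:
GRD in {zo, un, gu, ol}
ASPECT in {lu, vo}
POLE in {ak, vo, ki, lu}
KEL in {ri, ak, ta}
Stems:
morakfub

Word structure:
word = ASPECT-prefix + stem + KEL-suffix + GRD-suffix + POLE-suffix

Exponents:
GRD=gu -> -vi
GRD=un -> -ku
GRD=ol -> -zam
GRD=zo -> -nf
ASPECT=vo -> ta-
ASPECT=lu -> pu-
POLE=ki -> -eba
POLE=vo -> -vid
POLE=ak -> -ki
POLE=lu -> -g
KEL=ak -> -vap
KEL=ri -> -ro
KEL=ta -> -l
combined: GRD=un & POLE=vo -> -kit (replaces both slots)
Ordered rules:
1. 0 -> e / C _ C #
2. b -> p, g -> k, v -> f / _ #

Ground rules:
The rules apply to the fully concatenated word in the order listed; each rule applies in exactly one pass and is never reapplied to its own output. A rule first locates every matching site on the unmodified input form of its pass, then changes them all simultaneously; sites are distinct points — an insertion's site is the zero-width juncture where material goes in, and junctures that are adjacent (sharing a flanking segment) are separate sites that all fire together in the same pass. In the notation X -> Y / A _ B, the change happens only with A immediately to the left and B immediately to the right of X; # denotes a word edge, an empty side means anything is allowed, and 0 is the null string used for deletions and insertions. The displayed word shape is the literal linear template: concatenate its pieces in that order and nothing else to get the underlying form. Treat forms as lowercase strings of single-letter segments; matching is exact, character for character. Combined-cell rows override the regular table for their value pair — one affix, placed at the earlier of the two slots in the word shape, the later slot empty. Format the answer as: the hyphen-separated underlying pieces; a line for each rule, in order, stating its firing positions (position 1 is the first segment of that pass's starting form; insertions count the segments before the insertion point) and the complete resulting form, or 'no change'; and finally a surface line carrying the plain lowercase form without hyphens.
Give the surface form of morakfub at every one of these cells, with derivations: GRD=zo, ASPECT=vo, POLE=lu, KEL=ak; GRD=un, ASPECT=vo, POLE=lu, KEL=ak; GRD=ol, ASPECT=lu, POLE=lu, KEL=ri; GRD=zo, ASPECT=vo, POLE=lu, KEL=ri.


cell GRD=zo, ASPECT=vo, POLE=lu, KEL=ak:
underlying: ta-morakfub-vap-nf-g
1. 0 -> e / C _ C #: inserts after position(s) 15: tamorakfubvapnfeg
2. b -> p, g -> k, v -> f / _ #: fires at position(s) 17: tamorakfubvapnfek
surface: tamorakfubvapnfek

cell GRD=un, ASPECT=vo, POLE=lu, KEL=ak:
underlying: ta-morakfub-vap-ku-g
1. 0 -> e / C _ C #: no change
2. b -> p, g -> k, v -> f / _ #: fires at position(s) 16: tamorakfubvapkuk
surface: tamorakfubvapkuk

cell GRD=ol, ASPECT=lu, POLE=lu, KEL=ri:
underlying: pu-morakfub-ro-zam-g
1. 0 -> e / C _ C #: inserts after position(s) 15: pumorakfubrozameg
2. b -> p, g -> k, v -> f / _ #: fires at position(s) 17: pumorakfubrozamek
surface: pumorakfubrozamek

cell GRD=zo, ASPECT=vo, POLE=lu, KEL=ri:
underlying: ta-morakfub-ro-nf-g
1. 0 -> e / C _ C #: inserts after position(s) 14: tamorakfubronfeg
2. b -> p, g -> k, v -> f / _ #: fires at position(s) 16: tamorakfubronfek
surface: tamorakfubronfek


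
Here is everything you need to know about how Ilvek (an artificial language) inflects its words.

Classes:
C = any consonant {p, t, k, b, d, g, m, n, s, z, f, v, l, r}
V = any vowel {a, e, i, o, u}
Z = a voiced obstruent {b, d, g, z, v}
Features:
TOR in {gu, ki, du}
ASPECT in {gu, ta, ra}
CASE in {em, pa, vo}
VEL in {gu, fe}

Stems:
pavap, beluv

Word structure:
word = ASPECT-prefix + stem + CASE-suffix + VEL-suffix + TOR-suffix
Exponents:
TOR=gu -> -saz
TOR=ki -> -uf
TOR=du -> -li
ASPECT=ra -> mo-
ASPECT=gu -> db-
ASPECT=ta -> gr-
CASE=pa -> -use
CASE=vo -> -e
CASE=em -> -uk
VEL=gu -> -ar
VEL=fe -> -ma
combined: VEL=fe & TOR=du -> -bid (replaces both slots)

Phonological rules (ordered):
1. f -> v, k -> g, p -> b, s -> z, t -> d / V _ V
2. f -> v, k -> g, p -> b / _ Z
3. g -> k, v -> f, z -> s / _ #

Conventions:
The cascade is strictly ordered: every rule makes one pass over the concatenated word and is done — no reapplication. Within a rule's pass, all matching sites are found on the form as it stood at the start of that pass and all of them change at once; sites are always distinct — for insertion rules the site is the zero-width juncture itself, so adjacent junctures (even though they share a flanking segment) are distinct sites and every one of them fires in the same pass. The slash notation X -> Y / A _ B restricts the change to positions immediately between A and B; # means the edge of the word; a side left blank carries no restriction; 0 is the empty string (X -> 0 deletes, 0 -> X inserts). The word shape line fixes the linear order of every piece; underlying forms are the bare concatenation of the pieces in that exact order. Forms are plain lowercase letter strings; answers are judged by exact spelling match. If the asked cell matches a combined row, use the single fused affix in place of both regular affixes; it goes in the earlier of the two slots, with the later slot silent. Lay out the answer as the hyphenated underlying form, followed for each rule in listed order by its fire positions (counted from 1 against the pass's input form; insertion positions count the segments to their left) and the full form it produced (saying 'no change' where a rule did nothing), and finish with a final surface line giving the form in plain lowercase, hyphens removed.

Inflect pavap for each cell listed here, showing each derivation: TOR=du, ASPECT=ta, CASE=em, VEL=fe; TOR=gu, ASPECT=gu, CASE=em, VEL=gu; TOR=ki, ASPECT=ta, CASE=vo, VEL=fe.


cell TOR=du, ASPECT=ta, CASE=em, VEL=fe:
underlying: gr-pavap-uk-bid
1. f -> v, k -> g, p -> b, s -> z, t -> d / V _ V: fires at position(s) 7: grpavabukbid
2. f -> v, k -> g, p -> b / _ Z: fires at position(s) 9: grpavabugbid
3. g -> k, v -> f, z -> s / _ #: no change
surface: grpavabugbid

cell TOR=gu, ASPECT=gu, CASE=em, VEL=gu:
underlying: db-pavap-uk-ar-saz
1. f -> v, k -> g, p -> b, s -> z, t -> d / V _ V: fires at position(s) 7, 9: dbpavabugarsaz
2. f -> v, k -> g, p -> b / _ Z: no change
3. g -> k, v -> f, z -> s / _ #: fires at position(s) 14: dbpavabugarsas
surface: dbpavabugarsas

cell TOR=ki, ASPECT=ta, CASE=vo, VEL=fe:
underlying: gr-pavap-e-ma-uf
1. f -> v, k -> g, p -> b, s -> z, t -> d / V _ V: fires at position(s) 7: grpavabemauf
2. f -> v, k -> g, p -> b / _ Z: no change
3. g -> k, v -> f, z -> s / _ #: no change
surface: grpavabemauf


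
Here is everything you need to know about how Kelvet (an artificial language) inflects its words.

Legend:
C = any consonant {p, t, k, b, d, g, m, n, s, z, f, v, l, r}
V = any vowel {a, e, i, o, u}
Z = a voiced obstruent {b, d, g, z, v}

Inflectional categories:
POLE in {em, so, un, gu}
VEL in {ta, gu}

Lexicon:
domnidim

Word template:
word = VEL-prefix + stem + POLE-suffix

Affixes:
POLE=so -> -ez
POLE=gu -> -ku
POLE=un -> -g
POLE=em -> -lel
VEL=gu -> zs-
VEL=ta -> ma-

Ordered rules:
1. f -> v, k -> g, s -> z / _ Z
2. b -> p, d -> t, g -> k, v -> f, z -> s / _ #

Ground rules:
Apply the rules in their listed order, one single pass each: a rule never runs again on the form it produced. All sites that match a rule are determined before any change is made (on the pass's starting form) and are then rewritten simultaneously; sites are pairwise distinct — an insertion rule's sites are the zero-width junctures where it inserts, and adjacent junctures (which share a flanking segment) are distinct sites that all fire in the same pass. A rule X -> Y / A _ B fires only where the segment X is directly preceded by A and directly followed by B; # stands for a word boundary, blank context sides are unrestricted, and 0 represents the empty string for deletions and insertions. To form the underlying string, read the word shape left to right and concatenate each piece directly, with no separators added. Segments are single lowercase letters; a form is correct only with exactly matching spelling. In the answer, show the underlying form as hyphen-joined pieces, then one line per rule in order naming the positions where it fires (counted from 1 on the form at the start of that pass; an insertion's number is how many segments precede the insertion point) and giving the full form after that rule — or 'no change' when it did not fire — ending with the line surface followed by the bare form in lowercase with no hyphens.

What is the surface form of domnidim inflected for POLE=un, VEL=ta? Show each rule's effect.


underlying: ma-domnidim-g
1. f -> v, k -> g, s -> z / _ Z: no change
2. b -> p, d -> t, g -> k, v -> f, z -> s / _ #: fires at position(s) 11: madomnidimk
surface: madomnidimk


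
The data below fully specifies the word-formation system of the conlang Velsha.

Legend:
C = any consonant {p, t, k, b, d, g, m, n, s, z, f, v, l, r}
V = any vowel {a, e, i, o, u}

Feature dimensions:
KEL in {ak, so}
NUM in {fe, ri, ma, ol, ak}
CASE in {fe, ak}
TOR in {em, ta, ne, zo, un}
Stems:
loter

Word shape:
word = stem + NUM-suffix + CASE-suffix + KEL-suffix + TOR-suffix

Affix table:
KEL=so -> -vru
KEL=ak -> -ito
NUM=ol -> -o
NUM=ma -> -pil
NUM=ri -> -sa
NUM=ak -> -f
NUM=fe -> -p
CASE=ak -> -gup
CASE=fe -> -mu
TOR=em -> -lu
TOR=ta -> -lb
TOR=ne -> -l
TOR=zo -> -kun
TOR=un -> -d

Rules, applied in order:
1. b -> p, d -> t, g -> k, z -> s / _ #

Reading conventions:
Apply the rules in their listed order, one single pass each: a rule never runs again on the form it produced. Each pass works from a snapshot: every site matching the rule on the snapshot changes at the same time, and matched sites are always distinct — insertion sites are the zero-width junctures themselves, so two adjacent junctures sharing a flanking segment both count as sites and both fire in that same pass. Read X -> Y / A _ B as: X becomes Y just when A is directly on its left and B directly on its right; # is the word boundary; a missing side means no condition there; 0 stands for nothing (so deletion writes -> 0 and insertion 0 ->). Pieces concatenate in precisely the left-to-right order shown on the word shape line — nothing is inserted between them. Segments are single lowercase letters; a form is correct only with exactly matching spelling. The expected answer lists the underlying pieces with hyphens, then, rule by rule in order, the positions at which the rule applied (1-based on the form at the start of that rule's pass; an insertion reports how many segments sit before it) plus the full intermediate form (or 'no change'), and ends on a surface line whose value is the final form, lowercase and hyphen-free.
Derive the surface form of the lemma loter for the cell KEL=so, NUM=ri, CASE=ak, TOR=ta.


underlying: loter-sa-gup-vru-lb
1. b -> p, d -> t, g -> k, z -> s / _ #: fires at position(s) 15: lotersagupvrulp
surface: lotersagupvrulp


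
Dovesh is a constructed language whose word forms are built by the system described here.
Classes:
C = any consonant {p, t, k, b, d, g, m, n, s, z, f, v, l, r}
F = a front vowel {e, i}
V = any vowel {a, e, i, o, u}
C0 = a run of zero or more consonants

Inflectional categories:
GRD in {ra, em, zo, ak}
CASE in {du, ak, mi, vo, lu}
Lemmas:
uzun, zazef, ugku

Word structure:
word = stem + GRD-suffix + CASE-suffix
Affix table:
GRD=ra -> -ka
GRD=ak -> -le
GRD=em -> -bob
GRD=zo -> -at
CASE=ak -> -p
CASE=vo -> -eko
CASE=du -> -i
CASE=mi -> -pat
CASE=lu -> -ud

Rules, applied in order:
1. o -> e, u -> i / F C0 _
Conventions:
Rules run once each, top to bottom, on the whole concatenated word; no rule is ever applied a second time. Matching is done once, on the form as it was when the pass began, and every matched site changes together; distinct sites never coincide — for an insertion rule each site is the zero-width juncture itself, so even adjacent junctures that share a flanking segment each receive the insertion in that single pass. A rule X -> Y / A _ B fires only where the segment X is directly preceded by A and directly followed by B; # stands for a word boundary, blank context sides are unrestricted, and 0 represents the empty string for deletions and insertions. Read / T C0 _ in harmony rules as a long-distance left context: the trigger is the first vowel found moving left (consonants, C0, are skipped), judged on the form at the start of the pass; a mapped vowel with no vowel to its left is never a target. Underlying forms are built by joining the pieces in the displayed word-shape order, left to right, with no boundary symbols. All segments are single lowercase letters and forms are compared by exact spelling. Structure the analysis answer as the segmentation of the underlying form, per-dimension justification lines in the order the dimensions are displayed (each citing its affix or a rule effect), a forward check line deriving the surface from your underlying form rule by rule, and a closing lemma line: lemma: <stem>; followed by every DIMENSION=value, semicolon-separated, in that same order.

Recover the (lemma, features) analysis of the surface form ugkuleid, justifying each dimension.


underlying: ugku-le-ud
GRD=ak - signalled by the affix -le
CASE=lu - signalled by the affix -ud
check: ugkuleud -> ugkuleid
lemma: ugku; GRD=ak; CASE=lu


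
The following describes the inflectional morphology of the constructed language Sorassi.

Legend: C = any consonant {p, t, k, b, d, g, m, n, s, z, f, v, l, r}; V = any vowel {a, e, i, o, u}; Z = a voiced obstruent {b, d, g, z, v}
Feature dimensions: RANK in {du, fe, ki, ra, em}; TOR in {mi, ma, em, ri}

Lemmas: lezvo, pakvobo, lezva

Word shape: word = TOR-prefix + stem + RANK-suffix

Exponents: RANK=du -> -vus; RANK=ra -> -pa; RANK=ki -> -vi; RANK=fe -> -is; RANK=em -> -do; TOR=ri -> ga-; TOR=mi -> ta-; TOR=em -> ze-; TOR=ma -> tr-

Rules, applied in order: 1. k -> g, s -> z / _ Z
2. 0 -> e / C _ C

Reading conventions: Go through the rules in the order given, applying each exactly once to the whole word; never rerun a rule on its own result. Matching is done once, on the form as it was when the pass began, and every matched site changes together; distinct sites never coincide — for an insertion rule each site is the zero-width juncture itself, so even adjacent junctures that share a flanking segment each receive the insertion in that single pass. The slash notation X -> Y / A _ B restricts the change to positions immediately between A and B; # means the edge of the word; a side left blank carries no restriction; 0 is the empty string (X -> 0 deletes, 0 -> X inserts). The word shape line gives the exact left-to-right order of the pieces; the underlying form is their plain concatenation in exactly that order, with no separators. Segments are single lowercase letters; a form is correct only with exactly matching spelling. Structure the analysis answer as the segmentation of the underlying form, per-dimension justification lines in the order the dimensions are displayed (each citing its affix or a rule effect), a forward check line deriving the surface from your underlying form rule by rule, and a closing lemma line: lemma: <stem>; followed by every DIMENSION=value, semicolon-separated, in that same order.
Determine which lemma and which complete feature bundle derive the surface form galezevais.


underlying: ga-lezva-is
RANK=fe - signalled by the affix -is
TOR=ri - signalled by the affix ga-
check: galezvais -> galezvais -> galezevais
lemma: lezva; RANK=fe; TOR=ri


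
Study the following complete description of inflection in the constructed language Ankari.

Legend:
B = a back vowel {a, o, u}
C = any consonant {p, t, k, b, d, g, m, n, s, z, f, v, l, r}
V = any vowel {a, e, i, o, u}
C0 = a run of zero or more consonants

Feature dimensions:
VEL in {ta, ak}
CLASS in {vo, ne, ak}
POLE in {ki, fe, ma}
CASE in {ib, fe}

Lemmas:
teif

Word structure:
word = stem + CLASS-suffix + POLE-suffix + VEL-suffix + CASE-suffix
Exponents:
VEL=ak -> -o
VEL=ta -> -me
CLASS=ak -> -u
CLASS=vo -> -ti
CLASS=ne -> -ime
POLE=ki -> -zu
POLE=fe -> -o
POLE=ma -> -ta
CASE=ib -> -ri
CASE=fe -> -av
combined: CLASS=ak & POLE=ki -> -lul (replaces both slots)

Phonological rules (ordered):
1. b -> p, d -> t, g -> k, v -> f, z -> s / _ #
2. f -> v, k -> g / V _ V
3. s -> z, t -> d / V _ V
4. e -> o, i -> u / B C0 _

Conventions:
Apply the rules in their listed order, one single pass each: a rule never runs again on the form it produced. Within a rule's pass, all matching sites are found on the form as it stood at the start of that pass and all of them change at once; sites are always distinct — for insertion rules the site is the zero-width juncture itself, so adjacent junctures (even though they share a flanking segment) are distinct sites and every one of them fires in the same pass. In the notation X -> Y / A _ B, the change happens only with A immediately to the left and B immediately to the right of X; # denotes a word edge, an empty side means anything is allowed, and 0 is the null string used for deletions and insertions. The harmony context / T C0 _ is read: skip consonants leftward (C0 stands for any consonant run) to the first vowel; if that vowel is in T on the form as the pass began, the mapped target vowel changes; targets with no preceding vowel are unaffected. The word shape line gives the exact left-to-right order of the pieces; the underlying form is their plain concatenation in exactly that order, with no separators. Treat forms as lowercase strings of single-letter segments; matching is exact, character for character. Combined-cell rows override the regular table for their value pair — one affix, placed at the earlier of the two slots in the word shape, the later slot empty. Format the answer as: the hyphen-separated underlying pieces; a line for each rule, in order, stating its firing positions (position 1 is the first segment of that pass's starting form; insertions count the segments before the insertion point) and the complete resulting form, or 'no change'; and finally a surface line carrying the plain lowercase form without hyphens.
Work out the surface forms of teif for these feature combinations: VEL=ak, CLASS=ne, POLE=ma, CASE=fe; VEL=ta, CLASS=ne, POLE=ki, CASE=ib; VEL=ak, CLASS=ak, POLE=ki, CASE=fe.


cell VEL=ak, CLASS=ne, POLE=ma, CASE=fe:
underlying: teif-ime-ta-o-av
1. b -> p, d -> t, g -> k, v -> f, z -> s / _ #: fires at position(s) 12: teifimetaoaf
2. f -> v, k -> g / V _ V: fires at position(s) 4: teivimetaoaf
3. s -> z, t -> d / V _ V: fires at position(s) 8: teivimedaoaf
4. e -> o, i -> u / B C0 _: no change
surface: teivimedaoaf

cell VEL=ta, CLASS=ne, POLE=ki, CASE=ib:
underlying: teif-ime-zu-me-ri
1. b -> p, d -> t, g -> k, v -> f, z -> s / _ #: no change
2. f -> v, k -> g / V _ V: fires at position(s) 4: teivimezumeri
3. s -> z, t -> d / V _ V: no change
4. e -> o, i -> u / B C0 _: fires at position(s) 11: teivimezumori
surface: teivimezumori

cell VEL=ak, CLASS=ak, POLE=ki, CASE=fe:
underlying: teif-lul-o-av
1. b -> p, d -> t, g -> k, v -> f, z -> s / _ #: fires at position(s) 10: teifluloaf
2. f -> v, k -> g / V _ V: no change
3. s -> z, t -> d / V _ V: no change
4. e -> o, i -> u / B C0 _: no change
surface: teifluloaf


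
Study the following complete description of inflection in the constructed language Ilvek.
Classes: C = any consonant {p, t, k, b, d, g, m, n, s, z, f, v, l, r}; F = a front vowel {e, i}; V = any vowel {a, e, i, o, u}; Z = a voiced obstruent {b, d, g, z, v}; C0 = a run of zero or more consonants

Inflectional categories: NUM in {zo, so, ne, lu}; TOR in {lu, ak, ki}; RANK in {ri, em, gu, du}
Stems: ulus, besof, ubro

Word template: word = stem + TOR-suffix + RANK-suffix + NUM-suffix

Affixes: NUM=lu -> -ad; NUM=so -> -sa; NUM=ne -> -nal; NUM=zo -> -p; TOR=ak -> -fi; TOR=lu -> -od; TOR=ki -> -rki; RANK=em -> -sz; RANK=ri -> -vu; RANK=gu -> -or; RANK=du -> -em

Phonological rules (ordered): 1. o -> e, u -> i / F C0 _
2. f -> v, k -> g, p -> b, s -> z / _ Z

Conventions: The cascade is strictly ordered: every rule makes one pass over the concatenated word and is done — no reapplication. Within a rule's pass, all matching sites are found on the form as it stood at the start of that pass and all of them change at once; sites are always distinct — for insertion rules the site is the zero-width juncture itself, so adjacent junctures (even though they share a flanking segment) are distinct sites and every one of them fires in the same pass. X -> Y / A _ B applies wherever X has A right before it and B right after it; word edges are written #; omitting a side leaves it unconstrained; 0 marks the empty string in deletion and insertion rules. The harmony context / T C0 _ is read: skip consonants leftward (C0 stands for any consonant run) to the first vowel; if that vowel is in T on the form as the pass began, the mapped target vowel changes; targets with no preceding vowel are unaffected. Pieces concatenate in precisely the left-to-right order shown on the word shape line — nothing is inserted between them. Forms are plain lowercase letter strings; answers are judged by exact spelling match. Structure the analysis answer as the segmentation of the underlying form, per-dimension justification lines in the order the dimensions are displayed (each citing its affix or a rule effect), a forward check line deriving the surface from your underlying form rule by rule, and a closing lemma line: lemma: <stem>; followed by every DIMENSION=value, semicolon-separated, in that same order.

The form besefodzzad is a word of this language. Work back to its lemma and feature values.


underlying: besof-od-sz-ad
NUM=lu - signalled by the affix -ad
TOR=lu - signalled by the affix -od
RANK=em - signalled by the affix -sz
check: besofodszad -> besefodszad -> besefodzzad
lemma: besof; NUM=lu; TOR=lu; RANK=em


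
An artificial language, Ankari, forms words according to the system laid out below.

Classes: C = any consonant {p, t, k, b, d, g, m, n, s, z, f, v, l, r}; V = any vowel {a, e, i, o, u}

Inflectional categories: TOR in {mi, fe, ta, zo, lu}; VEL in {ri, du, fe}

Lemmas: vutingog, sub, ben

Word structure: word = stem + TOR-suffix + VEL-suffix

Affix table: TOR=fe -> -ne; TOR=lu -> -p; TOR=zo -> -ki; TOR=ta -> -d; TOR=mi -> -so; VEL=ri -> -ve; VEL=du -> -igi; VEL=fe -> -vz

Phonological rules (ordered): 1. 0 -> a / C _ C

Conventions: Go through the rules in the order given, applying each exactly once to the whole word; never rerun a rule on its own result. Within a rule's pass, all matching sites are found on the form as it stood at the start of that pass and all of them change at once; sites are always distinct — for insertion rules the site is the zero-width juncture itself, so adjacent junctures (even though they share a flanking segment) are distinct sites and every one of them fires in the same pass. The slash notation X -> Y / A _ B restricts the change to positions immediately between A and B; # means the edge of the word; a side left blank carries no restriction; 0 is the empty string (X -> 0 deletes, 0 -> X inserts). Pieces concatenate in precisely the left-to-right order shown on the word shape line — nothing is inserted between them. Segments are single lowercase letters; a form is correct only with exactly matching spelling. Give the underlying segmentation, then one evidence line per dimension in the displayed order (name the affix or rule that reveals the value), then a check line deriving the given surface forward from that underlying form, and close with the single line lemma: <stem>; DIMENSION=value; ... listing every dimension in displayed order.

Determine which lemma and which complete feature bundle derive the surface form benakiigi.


underlying: ben-ki-igi
TOR=zo - signalled by the affix -ki
VEL=du - signalled by the affix -igi
check: benkiigi -> benakiigi
lemma: ben; TOR=zo; VEL=du


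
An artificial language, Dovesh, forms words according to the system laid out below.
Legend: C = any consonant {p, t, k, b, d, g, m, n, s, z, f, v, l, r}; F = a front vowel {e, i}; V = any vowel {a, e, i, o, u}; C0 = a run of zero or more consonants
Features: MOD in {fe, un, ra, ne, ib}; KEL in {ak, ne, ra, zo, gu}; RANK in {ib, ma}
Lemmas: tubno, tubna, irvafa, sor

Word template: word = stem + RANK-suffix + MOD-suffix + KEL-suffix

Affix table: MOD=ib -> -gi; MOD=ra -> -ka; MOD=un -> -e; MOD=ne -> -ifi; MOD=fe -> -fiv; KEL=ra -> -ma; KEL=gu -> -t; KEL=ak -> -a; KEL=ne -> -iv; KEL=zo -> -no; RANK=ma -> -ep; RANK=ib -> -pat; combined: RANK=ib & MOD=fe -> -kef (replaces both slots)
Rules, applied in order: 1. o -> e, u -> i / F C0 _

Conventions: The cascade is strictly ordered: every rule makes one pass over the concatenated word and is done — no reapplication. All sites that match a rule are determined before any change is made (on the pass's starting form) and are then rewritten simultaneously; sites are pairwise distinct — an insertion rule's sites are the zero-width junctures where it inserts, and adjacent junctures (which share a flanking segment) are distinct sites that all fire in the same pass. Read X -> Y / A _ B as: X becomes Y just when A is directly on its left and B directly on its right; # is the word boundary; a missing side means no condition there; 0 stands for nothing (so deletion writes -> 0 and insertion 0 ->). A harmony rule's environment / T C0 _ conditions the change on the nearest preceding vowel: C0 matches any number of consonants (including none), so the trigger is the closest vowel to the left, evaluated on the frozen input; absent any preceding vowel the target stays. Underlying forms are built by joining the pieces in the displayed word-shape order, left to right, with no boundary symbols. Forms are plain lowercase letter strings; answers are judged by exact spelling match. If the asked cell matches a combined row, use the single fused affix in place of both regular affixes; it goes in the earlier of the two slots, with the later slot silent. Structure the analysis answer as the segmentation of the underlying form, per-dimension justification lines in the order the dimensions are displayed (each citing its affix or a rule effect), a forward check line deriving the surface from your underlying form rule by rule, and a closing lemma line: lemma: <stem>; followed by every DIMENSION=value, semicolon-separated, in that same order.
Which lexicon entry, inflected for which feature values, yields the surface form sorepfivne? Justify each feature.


underlying: sor-ep-fiv-no
MOD=fe - signalled by the affix -fiv
KEL=zo - signalled by the affix -no
RANK=ma - signalled by the affix -ep
check: sorepfivno -> sorepfivne
lemma: sor; MOD=fe; KEL=zo; RANK=ma


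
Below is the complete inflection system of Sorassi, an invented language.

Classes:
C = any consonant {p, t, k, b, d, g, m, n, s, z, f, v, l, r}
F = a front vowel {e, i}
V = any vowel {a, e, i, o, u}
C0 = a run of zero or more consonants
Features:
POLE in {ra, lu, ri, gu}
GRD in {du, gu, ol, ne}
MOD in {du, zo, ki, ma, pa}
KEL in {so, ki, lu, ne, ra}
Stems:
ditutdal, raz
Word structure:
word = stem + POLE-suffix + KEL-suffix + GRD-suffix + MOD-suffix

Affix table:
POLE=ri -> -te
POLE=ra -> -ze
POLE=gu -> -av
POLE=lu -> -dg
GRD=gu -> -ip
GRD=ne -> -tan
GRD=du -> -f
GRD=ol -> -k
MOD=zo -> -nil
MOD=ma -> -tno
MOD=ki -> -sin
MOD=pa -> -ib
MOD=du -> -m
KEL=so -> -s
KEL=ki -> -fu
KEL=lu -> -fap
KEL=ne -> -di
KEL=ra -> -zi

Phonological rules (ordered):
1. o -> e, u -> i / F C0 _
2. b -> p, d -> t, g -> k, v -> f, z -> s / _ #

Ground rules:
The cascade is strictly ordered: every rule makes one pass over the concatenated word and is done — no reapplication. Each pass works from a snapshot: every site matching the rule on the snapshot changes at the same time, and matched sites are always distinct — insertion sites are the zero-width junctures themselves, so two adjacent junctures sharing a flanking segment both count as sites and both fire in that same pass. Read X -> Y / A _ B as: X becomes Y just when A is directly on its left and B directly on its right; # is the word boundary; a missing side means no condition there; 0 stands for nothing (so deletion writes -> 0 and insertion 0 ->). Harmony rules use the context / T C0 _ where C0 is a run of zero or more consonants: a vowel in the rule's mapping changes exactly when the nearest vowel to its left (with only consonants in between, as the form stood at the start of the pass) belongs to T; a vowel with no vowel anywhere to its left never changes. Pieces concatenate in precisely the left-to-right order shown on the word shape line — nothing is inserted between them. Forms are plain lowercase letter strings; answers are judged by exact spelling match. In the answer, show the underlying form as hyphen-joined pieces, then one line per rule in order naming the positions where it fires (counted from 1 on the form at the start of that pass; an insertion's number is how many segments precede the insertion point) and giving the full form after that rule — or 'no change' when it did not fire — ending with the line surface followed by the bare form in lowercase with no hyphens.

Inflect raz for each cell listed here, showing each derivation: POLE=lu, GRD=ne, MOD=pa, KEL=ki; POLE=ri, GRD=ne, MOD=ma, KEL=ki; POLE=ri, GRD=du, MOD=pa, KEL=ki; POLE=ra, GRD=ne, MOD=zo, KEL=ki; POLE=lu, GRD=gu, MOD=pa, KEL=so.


cell POLE=lu, GRD=ne, MOD=pa, KEL=ki:
underlying: raz-dg-fu-tan-ib
1. o -> e, u -> i / F C0 _: no change
2. b -> p, d -> t, g -> k, v -> f, z -> s / _ #: fires at position(s) 12: razdgfutanip
surface: razdgfutanip

cell POLE=ri, GRD=ne, MOD=ma, KEL=ki:
underlying: raz-te-fu-tan-tno
1. o -> e, u -> i / F C0 _: fires at position(s) 7: raztefitantno
2. b -> p, d -> t, g -> k, v -> f, z -> s / _ #: no change
surface: raztefitantno

cell POLE=ri, GRD=du, MOD=pa, KEL=ki:
underlying: raz-te-fu-f-ib
1. o -> e, u -> i / F C0 _: fires at position(s) 7: raztefifib
2. b -> p, d -> t, g -> k, v -> f, z -> s / _ #: fires at position(s) 10: raztefifip
surface: raztefifip

cell POLE=ra, GRD=ne, MOD=zo, KEL=ki:
underlying: raz-ze-fu-tan-nil
1. o -> e, u -> i / F C0 _: fires at position(s) 7: razzefitannil
2. b -> p, d -> t, g -> k, v -> f, z -> s / _ #: no change
surface: razzefitannil

cell POLE=lu, GRD=gu, MOD=pa, KEL=so:
underlying: raz-dg-s-ip-ib
1. o -> e, u -> i / F C0 _: no change
2. b -> p, d -> t, g -> k, v -> f, z -> s / _ #: fires at position(s) 10: razdgsipip
surface: razdgsipip
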